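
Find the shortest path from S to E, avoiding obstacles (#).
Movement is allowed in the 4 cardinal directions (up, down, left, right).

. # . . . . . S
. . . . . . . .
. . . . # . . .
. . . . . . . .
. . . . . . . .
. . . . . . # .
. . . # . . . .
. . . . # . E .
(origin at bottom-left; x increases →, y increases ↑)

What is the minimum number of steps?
8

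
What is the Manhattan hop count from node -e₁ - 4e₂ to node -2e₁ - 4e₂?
1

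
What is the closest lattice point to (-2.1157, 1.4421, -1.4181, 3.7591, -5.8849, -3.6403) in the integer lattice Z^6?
(-2, 1, -1, 4, -6, -4)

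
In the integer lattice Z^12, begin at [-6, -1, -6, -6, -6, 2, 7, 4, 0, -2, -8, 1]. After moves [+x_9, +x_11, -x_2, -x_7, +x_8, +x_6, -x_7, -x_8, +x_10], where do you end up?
(-6, -2, -6, -6, -6, 3, 5, 4, 1, -1, -7, 1)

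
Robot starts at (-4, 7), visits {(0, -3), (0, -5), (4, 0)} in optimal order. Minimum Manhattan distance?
24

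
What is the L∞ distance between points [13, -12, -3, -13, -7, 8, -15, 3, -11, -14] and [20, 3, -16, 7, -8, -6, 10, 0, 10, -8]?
25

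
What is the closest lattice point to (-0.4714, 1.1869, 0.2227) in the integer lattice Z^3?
(0, 1, 0)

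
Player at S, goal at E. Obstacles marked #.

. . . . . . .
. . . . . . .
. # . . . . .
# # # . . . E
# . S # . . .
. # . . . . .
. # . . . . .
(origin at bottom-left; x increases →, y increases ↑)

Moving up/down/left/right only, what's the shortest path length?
7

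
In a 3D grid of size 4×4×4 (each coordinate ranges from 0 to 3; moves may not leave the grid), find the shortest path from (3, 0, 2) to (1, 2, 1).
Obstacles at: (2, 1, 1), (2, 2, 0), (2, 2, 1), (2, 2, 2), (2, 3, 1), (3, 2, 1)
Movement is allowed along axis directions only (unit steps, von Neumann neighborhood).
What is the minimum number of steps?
5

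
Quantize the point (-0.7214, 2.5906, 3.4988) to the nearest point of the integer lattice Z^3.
(-1, 3, 3)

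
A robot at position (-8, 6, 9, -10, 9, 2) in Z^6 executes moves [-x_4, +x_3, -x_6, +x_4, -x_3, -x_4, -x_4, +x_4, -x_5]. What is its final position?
(-8, 6, 9, -11, 8, 1)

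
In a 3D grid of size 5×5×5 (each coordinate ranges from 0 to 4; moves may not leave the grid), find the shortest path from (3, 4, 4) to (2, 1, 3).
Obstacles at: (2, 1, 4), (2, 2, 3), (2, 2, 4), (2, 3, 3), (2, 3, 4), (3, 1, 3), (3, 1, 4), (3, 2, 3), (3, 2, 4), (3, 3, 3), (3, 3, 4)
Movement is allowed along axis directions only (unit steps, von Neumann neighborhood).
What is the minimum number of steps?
7
(one shortest path: (3, 4, 4) → (2, 4, 4) → (1, 4, 4) → (1, 3, 4) → (1, 2, 4) → (1, 1, 4) → (1, 1, 3) → (2, 1, 3))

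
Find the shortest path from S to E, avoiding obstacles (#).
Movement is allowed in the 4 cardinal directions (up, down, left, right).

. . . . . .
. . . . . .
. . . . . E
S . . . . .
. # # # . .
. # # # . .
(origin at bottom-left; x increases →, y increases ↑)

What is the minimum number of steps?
6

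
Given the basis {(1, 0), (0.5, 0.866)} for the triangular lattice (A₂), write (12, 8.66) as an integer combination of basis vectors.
7b₁ + 10b₂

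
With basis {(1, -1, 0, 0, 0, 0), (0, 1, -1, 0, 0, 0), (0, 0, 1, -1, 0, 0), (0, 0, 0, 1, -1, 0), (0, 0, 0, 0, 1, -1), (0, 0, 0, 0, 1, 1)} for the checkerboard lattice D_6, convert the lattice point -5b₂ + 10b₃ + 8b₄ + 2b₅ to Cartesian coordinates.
(0, -5, 15, -2, -6, -2)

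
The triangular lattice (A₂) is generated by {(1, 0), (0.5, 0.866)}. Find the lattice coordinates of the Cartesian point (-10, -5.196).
-7b₁ - 6b₂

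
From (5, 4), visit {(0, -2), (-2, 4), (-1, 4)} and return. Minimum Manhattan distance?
26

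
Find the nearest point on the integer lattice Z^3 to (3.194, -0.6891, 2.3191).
(3, -1, 2)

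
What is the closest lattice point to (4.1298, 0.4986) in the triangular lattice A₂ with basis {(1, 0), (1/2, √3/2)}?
(4, 0)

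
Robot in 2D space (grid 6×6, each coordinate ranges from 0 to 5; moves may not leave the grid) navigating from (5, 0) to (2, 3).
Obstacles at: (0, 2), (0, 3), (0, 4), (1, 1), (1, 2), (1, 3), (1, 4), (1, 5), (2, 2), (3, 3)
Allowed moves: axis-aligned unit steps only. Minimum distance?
8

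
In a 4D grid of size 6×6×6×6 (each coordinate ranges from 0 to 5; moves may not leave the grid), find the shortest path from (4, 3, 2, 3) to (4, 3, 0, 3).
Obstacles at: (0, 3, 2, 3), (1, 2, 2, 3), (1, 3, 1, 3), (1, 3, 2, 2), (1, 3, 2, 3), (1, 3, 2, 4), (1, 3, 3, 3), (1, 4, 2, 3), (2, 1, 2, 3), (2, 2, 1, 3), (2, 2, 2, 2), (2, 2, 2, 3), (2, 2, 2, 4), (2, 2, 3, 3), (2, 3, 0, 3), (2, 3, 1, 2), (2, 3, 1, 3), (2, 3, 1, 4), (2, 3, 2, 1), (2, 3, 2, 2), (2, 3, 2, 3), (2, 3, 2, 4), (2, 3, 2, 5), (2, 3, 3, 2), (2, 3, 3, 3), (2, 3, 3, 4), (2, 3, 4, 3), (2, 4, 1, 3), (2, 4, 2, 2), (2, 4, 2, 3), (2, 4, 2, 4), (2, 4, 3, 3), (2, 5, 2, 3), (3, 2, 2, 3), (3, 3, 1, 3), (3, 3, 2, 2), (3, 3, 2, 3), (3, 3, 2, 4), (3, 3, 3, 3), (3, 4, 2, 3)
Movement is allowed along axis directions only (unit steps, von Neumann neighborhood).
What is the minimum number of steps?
2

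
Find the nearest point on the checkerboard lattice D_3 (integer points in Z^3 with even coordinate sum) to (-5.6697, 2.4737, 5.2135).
(-6, 3, 5)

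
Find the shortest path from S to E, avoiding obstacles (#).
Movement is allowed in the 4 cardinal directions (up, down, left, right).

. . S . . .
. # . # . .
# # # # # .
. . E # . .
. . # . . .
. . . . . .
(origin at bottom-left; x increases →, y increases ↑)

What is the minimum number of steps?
15
(one shortest path: (2, 5) → (3, 5) → (4, 5) → (5, 5) → (5, 4) → (5, 3) → (5, 2) → (4, 2) → (4, 1) → (3, 1) → (3, 0) → (2, 0) → (1, 0) → (1, 1) → (1, 2) → (2, 2))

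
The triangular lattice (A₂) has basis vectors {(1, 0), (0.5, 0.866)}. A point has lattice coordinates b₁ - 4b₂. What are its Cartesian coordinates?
(-1, -3.464)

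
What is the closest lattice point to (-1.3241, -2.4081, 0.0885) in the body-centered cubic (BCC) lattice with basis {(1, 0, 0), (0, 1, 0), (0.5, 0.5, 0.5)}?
(-1.5, -2.5, 0.5)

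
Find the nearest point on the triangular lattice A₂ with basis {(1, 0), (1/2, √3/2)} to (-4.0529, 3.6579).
(-4, 3.464)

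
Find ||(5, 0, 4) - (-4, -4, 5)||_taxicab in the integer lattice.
14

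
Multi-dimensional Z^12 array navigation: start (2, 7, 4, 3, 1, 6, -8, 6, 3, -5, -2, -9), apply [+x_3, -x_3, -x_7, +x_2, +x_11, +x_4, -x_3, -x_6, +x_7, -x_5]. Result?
(2, 8, 3, 4, 0, 5, -8, 6, 3, -5, -1, -9)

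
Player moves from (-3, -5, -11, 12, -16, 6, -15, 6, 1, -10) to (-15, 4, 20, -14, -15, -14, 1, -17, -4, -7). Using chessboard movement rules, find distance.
31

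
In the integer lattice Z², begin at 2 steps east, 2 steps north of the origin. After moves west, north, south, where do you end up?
(1, 2)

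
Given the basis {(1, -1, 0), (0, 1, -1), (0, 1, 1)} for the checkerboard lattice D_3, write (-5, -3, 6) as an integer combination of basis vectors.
-5b₁ - 7b₂ - b₃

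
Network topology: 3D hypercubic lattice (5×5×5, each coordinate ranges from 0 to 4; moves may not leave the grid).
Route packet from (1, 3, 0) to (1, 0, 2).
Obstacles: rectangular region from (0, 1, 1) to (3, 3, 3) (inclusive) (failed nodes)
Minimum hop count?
5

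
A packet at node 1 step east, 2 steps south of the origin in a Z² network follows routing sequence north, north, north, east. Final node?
(2, 1)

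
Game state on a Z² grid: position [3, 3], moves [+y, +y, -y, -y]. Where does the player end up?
(3, 3)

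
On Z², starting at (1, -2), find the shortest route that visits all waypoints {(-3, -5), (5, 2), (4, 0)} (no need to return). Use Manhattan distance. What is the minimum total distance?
22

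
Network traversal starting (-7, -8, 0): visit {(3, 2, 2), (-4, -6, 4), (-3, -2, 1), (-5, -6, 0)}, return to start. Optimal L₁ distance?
48
(one optimal route: (-7, -8, 0) → (-4, -6, 4) → (3, 2, 2) → (-3, -2, 1) → (-5, -6, 0) → (-7, -8, 0))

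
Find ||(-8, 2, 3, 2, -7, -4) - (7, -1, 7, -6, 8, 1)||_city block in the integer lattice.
50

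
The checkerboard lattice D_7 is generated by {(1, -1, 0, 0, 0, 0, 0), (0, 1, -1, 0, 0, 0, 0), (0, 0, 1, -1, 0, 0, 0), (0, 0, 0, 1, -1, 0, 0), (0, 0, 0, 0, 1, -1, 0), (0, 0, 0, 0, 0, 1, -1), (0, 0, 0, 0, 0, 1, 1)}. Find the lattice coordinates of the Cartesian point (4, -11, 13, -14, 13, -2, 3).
4b₁ - 7b₂ + 6b₃ - 8b₄ + 5b₅ + 3b₇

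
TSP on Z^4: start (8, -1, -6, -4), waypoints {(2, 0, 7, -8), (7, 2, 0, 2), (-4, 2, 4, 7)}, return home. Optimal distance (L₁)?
86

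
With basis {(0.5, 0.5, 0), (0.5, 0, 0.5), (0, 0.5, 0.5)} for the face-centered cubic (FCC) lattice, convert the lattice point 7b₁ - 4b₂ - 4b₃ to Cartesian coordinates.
(1.5, 1.5, -4)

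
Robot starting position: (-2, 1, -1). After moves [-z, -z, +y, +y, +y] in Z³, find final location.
(-2, 4, -3)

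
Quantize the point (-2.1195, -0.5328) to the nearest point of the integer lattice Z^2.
(-2, -1)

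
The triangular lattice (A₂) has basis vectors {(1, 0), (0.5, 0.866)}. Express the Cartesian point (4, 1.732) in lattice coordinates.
3b₁ + 2b₂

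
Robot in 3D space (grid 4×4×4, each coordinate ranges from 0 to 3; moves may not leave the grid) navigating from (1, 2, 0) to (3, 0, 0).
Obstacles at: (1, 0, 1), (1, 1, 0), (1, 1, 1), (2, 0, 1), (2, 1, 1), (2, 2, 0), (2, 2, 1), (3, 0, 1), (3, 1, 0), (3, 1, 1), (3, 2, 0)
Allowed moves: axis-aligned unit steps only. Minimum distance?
6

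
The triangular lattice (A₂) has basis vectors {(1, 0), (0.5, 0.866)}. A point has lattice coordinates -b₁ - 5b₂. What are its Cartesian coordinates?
(-3.5, -4.33)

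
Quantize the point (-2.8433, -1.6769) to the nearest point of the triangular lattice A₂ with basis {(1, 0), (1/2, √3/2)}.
(-3, -1.732)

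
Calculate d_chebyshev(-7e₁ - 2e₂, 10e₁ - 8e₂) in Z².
17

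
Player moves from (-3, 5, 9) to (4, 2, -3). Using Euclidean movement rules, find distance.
14.2127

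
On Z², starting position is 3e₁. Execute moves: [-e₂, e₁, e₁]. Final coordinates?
(5, -1)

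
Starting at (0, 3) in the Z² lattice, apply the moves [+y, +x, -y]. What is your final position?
(1, 3)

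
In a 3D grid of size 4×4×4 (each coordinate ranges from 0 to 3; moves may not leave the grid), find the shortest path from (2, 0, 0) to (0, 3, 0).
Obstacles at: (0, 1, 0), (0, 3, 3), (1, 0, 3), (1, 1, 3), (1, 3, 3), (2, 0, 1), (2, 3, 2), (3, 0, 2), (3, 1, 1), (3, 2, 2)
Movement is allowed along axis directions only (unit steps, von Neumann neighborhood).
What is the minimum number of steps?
5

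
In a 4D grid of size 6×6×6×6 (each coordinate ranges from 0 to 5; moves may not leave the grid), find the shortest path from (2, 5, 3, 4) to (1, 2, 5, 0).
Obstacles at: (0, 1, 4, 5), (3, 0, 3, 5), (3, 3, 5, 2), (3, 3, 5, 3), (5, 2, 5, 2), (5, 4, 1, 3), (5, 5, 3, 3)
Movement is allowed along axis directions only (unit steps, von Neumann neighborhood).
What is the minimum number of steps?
10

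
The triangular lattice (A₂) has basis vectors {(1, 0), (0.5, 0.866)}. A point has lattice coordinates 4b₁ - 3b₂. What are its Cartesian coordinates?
(2.5, -2.598)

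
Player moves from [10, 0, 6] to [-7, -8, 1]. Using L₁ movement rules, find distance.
30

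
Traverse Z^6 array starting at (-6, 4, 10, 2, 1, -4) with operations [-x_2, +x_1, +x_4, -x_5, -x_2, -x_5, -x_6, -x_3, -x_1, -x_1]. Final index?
(-7, 2, 9, 3, -1, -5)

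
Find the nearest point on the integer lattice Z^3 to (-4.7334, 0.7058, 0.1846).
(-5, 1, 0)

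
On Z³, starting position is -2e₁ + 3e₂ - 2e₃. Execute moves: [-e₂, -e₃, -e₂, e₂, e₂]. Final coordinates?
(-2, 3, -3)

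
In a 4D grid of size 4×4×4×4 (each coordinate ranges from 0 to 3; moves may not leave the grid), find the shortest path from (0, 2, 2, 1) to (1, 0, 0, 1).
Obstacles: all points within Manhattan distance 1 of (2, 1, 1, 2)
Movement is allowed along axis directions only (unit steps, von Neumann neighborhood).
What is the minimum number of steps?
5
(one shortest path: (0, 2, 2, 1) → (1, 2, 2, 1) → (1, 1, 2, 1) → (1, 0, 2, 1) → (1, 0, 1, 1) → (1, 0, 0, 1))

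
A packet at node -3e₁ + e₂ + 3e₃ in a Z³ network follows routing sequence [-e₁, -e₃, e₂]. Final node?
(-4, 2, 2)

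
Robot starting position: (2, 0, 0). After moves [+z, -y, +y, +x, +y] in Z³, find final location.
(3, 1, 1)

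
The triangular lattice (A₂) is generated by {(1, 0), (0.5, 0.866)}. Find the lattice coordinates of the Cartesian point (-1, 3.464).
-3b₁ + 4b₂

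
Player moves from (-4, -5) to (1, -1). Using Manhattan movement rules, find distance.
9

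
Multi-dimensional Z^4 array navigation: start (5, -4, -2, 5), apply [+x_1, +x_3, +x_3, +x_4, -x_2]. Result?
(6, -5, 0, 6)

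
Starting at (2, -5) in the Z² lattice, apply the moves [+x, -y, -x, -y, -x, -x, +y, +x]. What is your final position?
(1, -6)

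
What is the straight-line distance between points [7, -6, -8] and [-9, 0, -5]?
17.3494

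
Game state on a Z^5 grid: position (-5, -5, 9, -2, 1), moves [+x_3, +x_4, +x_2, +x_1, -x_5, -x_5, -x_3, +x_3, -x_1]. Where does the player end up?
(-5, -4, 10, -1, -1)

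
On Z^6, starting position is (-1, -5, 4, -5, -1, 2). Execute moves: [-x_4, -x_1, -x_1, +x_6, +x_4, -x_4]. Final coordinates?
(-3, -5, 4, -6, -1, 3)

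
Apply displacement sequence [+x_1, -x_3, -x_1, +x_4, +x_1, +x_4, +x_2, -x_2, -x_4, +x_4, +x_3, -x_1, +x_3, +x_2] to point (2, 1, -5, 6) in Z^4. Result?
(2, 2, -4, 8)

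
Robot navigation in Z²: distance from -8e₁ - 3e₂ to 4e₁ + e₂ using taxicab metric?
16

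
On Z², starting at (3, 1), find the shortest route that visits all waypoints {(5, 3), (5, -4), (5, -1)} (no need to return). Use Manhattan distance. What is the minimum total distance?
11
(one optimal route: (3, 1) → (5, 3) → (5, -1) → (5, -4))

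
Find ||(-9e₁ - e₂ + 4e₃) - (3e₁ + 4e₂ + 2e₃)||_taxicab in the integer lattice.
19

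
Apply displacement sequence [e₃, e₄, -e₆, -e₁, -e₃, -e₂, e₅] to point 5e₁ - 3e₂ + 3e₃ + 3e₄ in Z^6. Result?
(4, -4, 3, 4, 1, -1)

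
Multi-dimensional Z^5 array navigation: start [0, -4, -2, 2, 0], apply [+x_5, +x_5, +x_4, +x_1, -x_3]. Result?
(1, -4, -3, 3, 2)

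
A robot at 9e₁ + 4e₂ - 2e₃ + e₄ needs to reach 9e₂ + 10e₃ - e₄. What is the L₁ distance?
28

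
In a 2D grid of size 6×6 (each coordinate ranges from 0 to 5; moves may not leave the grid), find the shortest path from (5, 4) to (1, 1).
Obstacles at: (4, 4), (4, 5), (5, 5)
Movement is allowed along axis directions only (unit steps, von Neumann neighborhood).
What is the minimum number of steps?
7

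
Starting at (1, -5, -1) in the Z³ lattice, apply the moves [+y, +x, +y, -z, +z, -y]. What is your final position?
(2, -4, -1)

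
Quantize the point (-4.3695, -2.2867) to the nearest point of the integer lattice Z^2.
(-4, -2)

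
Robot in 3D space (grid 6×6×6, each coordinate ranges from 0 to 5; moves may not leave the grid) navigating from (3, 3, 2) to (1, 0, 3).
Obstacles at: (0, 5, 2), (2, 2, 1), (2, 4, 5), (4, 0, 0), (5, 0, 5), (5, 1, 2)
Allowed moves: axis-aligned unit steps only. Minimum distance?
6
(one shortest path: (3, 3, 2) → (2, 3, 2) → (1, 3, 2) → (1, 2, 2) → (1, 1, 2) → (1, 0, 2) → (1, 0, 3))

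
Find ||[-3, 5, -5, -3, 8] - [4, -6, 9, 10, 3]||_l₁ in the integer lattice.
50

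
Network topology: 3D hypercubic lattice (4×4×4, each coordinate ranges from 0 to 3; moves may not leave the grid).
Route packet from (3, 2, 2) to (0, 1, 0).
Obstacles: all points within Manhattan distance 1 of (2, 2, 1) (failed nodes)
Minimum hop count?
6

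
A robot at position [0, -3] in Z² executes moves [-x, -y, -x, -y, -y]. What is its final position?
(-2, -6)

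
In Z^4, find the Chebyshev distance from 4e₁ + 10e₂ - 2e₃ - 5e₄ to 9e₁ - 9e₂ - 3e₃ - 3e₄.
19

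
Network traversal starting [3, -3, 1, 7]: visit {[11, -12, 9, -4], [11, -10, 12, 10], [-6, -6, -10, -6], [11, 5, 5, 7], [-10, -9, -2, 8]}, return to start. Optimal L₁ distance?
160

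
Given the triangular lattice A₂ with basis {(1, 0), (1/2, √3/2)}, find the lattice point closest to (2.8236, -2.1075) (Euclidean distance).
(3, -1.732)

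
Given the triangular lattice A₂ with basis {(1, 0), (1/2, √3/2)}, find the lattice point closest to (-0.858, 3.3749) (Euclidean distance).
(-1, 3.464)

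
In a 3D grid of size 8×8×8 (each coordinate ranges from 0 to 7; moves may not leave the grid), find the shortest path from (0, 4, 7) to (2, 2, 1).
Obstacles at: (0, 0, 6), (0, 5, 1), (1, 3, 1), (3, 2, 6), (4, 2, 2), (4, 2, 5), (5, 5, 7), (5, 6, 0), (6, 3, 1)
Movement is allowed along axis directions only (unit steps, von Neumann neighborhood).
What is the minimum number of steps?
10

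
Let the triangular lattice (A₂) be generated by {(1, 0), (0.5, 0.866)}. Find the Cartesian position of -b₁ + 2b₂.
(0, 1.732)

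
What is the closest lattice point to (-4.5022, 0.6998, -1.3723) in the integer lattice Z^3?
(-5, 1, -1)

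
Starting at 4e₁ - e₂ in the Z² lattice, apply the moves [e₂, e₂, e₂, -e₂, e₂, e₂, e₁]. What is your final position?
(5, 3)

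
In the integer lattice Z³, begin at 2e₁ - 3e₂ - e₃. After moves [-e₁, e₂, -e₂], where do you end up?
(1, -3, -1)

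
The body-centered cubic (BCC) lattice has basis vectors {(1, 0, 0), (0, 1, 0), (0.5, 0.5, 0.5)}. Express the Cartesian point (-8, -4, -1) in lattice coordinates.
-7b₁ - 3b₂ - 2b₃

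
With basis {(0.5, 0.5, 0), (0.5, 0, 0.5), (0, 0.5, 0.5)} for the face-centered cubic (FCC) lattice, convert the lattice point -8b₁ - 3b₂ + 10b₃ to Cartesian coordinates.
(-5.5, 1, 3.5)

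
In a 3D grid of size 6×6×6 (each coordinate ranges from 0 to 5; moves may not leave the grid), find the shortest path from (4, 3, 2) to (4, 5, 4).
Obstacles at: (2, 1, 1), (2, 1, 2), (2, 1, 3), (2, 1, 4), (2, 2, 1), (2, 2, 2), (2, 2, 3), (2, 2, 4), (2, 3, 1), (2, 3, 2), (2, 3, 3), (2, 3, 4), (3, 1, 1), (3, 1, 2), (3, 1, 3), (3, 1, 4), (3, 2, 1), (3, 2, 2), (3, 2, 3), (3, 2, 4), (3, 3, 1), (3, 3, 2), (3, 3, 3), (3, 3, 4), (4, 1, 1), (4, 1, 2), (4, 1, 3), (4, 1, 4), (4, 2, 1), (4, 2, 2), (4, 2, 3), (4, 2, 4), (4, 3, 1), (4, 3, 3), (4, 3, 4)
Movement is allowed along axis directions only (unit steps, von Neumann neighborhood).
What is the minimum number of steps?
4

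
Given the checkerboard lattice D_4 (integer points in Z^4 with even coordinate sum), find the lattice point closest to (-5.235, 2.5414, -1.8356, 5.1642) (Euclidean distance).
(-5, 2, -2, 5)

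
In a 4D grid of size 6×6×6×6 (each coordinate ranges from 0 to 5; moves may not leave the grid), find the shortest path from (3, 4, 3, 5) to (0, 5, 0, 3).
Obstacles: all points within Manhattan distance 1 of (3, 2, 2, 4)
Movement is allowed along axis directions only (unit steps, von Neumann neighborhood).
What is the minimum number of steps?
9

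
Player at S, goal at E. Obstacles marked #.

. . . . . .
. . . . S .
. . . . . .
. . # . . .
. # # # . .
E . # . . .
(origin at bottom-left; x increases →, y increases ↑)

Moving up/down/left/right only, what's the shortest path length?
8
(one shortest path: (4, 4) → (3, 4) → (2, 4) → (1, 4) → (0, 4) → (0, 3) → (0, 2) → (0, 1) → (0, 0))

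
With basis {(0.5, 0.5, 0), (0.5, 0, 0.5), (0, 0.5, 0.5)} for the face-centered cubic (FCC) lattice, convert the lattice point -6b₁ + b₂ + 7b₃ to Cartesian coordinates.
(-2.5, 0.5, 4)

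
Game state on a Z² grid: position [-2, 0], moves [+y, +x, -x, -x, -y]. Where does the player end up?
(-3, 0)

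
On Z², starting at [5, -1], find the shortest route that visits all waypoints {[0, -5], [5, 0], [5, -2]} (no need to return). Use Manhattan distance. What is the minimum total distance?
11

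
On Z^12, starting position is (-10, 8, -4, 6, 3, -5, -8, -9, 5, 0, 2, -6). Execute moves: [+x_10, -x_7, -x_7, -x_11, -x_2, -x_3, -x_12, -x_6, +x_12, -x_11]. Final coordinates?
(-10, 7, -5, 6, 3, -6, -10, -9, 5, 1, 0, -6)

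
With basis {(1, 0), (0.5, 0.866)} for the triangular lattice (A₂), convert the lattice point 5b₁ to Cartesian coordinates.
(5, 0)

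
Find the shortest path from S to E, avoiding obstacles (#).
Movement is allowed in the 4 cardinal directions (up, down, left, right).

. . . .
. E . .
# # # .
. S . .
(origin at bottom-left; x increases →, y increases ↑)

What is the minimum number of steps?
6
(one shortest path: (1, 0) → (2, 0) → (3, 0) → (3, 1) → (3, 2) → (2, 2) → (1, 2))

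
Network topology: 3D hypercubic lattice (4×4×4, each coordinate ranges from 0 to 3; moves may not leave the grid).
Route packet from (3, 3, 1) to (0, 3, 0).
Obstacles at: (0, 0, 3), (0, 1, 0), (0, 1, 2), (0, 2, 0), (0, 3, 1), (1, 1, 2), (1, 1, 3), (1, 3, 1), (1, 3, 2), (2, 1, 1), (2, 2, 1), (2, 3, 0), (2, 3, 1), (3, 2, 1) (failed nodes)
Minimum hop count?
6
(one shortest path: (3, 3, 1) → (3, 3, 0) → (3, 2, 0) → (2, 2, 0) → (1, 2, 0) → (1, 3, 0) → (0, 3, 0))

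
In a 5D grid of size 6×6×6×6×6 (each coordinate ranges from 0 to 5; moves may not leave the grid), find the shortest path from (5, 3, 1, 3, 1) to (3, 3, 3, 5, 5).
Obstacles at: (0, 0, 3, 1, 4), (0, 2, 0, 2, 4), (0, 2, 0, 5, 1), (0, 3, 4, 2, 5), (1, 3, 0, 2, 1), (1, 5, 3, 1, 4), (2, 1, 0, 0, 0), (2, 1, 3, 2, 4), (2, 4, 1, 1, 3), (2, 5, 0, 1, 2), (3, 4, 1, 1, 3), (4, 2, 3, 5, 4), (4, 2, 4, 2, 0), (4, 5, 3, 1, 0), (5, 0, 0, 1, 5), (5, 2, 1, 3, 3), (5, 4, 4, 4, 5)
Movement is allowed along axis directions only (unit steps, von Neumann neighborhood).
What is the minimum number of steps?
10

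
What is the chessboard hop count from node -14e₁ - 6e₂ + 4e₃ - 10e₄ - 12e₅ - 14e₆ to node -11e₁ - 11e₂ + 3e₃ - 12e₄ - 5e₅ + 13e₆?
27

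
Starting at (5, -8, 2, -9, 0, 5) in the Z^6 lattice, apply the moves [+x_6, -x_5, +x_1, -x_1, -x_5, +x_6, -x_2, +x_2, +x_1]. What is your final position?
(6, -8, 2, -9, -2, 7)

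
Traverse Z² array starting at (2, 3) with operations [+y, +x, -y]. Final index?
(3, 3)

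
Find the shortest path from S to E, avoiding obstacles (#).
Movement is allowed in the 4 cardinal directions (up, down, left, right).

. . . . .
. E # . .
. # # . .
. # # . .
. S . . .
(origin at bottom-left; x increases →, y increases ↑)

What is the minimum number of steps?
5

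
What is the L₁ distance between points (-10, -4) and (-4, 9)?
19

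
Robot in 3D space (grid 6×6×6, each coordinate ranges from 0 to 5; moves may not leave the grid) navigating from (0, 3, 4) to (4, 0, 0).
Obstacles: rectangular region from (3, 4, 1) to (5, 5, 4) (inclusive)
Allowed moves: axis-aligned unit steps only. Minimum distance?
11
(one shortest path: (0, 3, 4) → (1, 3, 4) → (2, 3, 4) → (3, 3, 4) → (4, 3, 4) → (4, 2, 4) → (4, 1, 4) → (4, 0, 4) → (4, 0, 3) → (4, 0, 2) → (4, 0, 1) → (4, 0, 0))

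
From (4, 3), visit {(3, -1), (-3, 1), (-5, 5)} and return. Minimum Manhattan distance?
30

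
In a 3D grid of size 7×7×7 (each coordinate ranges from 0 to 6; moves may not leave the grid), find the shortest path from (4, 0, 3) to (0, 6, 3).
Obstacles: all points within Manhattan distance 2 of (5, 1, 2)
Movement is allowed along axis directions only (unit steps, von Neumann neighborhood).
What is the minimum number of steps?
10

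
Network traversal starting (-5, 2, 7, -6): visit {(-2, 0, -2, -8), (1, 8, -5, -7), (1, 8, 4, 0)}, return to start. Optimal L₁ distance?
68
(one optimal route: (-5, 2, 7, -6) → (-2, 0, -2, -8) → (1, 8, -5, -7) → (1, 8, 4, 0) → (-5, 2, 7, -6))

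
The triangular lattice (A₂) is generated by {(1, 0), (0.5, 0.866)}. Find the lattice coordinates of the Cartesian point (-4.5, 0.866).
-5b₁ + b₂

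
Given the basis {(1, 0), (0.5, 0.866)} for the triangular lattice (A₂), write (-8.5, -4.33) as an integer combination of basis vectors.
-6b₁ - 5b₂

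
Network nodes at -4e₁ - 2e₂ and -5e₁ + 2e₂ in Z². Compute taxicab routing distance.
5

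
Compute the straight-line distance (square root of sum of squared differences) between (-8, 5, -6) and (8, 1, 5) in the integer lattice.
19.8242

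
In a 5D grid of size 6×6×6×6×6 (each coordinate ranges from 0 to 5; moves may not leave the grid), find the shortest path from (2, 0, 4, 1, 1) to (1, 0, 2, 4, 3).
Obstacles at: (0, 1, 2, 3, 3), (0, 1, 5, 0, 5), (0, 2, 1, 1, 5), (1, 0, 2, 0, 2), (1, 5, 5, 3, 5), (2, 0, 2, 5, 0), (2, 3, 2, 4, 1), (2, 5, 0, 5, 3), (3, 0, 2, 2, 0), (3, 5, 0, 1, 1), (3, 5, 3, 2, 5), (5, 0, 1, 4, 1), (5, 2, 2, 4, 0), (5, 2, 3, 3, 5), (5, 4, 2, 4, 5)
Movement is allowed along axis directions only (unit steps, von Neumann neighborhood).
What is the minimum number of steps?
8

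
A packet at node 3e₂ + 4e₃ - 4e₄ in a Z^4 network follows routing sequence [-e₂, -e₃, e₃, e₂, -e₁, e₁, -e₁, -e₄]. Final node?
(-1, 3, 4, -5)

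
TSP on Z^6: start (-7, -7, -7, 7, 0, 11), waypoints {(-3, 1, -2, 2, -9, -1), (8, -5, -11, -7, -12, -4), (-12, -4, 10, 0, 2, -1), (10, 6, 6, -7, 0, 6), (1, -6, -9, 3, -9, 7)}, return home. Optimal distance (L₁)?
246
(one optimal route: (-7, -7, -7, 7, 0, 11) → (-12, -4, 10, 0, 2, -1) → (10, 6, 6, -7, 0, 6) → (8, -5, -11, -7, -12, -4) → (-3, 1, -2, 2, -9, -1) → (1, -6, -9, 3, -9, 7) → (-7, -7, -7, 7, 0, 11))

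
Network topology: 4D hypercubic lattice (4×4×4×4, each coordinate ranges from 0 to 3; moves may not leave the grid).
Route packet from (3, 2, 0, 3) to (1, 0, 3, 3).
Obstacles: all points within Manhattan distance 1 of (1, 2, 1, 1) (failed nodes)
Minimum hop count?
7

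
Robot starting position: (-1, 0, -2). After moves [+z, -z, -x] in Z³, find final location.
(-2, 0, -2)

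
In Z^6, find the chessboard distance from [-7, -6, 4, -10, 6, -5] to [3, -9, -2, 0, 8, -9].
10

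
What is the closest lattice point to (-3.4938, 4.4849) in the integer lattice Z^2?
(-3, 4)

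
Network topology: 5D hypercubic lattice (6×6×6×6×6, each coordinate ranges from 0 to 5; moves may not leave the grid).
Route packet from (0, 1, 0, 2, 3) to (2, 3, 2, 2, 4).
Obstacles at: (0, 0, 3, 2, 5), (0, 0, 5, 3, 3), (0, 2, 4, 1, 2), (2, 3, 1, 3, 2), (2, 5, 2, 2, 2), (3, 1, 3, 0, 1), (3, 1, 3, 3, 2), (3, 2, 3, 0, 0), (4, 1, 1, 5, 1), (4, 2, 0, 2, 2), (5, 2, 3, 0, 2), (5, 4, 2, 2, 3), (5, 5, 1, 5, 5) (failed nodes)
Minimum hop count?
7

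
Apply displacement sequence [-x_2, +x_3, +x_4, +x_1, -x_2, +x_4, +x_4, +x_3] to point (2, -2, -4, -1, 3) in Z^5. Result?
(3, -4, -2, 2, 3)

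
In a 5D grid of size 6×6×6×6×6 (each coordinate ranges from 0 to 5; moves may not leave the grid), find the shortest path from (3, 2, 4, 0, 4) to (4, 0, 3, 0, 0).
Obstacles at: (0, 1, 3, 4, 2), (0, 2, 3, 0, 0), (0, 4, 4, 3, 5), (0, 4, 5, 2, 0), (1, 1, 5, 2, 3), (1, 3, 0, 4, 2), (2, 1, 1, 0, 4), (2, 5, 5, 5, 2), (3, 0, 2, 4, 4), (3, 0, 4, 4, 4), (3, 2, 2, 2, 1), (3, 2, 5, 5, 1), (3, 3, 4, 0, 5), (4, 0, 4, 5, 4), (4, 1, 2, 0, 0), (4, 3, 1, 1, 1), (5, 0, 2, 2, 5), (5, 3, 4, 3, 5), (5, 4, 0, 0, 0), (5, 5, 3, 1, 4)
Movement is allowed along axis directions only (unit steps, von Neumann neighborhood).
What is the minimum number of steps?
8
(one shortest path: (3, 2, 4, 0, 4) → (4, 2, 4, 0, 4) → (4, 1, 4, 0, 4) → (4, 0, 4, 0, 4) → (4, 0, 3, 0, 4) → (4, 0, 3, 0, 3) → (4, 0, 3, 0, 2) → (4, 0, 3, 0, 1) → (4, 0, 3, 0, 0))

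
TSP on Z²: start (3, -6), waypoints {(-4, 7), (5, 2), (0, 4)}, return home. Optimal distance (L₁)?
44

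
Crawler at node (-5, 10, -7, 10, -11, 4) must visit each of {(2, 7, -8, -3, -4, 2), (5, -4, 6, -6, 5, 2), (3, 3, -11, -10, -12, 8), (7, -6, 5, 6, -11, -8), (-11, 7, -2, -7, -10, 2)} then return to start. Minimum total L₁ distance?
240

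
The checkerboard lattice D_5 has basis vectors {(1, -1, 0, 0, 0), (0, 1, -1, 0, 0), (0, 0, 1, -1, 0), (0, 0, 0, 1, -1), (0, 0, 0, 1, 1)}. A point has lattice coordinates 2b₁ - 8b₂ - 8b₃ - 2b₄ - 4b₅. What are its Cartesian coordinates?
(2, -10, 0, 2, -2)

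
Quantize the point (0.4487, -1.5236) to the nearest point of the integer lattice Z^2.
(0, -2)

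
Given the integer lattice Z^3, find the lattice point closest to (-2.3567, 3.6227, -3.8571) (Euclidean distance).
(-2, 4, -4)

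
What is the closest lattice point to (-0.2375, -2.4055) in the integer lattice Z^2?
(0, -2)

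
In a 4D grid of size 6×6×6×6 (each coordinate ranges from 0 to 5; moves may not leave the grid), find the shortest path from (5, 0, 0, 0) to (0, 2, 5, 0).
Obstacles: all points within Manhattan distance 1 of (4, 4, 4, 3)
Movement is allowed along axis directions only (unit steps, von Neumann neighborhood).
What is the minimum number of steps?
12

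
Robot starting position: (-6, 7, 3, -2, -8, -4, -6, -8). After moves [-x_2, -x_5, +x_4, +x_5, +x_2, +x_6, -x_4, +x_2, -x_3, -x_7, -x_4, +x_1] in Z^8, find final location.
(-5, 8, 2, -3, -8, -3, -7, -8)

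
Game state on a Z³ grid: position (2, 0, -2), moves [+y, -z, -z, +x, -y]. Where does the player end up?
(3, 0, -4)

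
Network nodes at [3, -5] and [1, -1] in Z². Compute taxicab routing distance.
6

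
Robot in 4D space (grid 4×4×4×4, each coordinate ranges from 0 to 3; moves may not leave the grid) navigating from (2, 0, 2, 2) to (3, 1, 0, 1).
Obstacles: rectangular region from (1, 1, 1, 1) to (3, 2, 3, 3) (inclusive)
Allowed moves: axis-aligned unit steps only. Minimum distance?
5
(one shortest path: (2, 0, 2, 2) → (3, 0, 2, 2) → (3, 0, 1, 2) → (3, 0, 0, 2) → (3, 1, 0, 2) → (3, 1, 0, 1))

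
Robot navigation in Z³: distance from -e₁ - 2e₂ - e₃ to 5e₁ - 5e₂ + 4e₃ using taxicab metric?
14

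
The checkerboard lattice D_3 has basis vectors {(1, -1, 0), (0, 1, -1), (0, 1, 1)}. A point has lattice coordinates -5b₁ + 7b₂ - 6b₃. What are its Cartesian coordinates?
(-5, 6, -13)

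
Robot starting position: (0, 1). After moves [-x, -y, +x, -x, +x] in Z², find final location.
(0, 0)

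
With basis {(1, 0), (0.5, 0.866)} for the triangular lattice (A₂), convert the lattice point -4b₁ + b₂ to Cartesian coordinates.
(-3.5, 0.866)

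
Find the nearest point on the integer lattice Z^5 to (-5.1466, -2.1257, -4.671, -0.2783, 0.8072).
(-5, -2, -5, 0, 1)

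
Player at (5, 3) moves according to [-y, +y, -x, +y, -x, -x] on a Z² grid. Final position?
(2, 4)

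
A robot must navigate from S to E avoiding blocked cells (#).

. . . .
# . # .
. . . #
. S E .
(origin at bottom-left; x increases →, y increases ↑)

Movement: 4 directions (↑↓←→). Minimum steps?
1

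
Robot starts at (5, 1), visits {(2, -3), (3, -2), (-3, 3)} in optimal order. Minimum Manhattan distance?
18
(one optimal route: (5, 1) → (3, -2) → (2, -3) → (-3, 3))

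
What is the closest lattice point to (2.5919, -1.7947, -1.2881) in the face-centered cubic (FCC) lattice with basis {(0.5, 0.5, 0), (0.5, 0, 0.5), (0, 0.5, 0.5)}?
(2.5, -2, -1.5)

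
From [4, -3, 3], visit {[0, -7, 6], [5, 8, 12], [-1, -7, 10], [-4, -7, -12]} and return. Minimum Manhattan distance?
98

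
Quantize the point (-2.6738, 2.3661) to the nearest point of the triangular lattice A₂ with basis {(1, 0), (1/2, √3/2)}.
(-2.5, 2.598)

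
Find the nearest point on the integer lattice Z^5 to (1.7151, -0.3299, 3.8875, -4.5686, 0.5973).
(2, 0, 4, -5, 1)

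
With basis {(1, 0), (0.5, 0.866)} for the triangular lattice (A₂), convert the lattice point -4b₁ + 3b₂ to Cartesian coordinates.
(-2.5, 2.598)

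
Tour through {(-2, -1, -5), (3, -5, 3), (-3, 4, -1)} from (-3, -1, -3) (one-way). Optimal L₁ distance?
32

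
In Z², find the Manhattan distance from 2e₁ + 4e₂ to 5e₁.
7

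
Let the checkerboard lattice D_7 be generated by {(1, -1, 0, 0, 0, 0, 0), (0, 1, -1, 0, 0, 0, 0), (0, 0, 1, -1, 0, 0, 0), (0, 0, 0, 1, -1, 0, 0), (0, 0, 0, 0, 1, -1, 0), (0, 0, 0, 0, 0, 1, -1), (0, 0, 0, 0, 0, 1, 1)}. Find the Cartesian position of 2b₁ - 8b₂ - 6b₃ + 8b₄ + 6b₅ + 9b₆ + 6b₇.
(2, -10, 2, 14, -2, 9, -3)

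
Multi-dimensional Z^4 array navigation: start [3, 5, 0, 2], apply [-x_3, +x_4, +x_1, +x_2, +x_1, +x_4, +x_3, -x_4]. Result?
(5, 6, 0, 3)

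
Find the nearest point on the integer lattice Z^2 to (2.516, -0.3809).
(3, 0)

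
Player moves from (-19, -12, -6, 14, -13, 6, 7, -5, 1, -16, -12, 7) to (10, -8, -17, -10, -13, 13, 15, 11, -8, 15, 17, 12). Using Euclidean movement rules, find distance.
61.8951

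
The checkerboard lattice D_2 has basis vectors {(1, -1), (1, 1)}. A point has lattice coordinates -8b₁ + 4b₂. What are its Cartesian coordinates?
(-4, 12)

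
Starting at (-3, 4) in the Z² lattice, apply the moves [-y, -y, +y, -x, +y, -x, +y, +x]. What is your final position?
(-4, 5)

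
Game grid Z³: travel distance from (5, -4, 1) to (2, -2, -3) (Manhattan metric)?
9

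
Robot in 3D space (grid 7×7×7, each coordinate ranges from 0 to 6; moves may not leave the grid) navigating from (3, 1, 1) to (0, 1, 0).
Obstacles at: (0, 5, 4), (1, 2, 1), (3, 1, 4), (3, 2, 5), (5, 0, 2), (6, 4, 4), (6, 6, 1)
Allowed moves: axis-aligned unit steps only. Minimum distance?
4
(one shortest path: (3, 1, 1) → (2, 1, 1) → (1, 1, 1) → (0, 1, 1) → (0, 1, 0))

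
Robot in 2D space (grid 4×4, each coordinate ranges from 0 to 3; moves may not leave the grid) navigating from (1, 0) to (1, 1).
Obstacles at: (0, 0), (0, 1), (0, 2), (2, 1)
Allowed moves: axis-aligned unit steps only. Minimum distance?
1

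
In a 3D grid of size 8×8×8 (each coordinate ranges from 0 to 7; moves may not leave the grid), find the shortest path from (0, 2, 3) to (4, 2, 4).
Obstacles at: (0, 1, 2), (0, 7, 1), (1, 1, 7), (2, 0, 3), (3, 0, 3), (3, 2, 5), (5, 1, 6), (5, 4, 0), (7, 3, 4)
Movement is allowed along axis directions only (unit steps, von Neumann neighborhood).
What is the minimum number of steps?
5
(one shortest path: (0, 2, 3) → (1, 2, 3) → (2, 2, 3) → (3, 2, 3) → (4, 2, 3) → (4, 2, 4))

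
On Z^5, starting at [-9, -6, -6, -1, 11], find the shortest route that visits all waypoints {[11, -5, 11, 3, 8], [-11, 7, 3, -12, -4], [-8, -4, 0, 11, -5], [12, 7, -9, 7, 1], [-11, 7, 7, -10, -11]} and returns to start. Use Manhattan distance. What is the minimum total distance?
246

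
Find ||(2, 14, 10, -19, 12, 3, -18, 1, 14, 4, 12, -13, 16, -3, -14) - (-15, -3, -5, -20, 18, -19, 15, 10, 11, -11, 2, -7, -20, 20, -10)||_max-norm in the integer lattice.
36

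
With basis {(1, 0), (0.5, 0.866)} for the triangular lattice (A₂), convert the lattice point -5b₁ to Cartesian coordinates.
(-5, 0)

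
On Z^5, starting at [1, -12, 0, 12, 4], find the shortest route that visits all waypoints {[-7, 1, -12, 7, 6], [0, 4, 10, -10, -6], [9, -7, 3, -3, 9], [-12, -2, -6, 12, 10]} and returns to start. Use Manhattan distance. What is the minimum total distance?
204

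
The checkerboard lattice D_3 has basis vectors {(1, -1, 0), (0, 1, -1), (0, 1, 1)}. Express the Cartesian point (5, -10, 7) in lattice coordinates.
5b₁ - 6b₂ + b₃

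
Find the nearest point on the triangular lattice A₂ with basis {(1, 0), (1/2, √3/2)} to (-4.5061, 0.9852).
(-4.5, 0.866)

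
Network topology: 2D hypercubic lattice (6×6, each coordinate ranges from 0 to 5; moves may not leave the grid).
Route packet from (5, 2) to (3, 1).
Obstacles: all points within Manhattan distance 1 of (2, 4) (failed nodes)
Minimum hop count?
3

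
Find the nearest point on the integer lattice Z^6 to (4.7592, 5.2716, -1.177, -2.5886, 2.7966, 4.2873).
(5, 5, -1, -3, 3, 4)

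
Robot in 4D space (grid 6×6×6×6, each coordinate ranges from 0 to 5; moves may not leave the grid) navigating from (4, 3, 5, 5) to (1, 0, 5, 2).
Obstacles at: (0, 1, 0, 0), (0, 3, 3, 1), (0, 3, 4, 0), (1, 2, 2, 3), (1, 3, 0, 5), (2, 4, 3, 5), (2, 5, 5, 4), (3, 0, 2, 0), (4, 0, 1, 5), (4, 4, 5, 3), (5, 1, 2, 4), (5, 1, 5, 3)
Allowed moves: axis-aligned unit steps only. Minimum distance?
9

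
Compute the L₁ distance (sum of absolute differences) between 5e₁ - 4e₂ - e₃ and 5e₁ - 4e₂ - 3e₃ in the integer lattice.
2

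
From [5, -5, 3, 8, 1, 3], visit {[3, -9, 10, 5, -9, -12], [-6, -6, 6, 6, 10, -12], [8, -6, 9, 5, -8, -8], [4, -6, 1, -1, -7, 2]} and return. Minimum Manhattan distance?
142
(one optimal route: (5, -5, 3, 8, 1, 3) → (-6, -6, 6, 6, 10, -12) → (3, -9, 10, 5, -9, -12) → (8, -6, 9, 5, -8, -8) → (4, -6, 1, -1, -7, 2) → (5, -5, 3, 8, 1, 3))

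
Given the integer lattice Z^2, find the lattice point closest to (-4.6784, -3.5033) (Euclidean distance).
(-5, -4)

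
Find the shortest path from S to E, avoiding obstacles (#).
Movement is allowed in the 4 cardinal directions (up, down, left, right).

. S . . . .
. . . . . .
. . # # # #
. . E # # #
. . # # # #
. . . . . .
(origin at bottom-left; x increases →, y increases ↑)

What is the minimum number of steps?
4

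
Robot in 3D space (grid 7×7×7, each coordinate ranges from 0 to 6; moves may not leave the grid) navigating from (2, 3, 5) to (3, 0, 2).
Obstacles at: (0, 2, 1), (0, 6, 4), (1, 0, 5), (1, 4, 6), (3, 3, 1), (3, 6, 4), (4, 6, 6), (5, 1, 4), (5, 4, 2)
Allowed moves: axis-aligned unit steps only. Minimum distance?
7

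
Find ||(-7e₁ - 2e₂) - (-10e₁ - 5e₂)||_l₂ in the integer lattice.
4.24264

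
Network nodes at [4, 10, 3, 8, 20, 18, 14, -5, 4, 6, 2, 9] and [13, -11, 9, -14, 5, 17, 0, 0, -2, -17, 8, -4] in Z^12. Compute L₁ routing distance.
141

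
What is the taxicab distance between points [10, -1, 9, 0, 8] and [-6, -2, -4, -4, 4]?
38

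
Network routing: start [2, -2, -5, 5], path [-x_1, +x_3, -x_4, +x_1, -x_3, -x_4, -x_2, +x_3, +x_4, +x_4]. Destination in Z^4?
(2, -3, -4, 5)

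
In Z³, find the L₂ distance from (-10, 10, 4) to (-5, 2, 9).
10.6771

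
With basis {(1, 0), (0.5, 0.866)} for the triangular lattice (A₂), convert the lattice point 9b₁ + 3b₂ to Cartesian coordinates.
(10.5, 2.598)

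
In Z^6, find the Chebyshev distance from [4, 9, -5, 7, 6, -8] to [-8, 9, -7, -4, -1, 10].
18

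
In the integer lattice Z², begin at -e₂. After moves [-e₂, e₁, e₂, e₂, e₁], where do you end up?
(2, 0)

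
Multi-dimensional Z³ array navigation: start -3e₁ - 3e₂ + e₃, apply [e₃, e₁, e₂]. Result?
(-2, -2, 2)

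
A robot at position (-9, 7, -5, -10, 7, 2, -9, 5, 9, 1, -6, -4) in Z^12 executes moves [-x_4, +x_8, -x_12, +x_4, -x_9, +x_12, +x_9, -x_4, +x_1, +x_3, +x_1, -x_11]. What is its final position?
(-7, 7, -4, -11, 7, 2, -9, 6, 9, 1, -7, -4)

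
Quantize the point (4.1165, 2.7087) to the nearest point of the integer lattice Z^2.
(4, 3)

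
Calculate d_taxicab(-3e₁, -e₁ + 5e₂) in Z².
7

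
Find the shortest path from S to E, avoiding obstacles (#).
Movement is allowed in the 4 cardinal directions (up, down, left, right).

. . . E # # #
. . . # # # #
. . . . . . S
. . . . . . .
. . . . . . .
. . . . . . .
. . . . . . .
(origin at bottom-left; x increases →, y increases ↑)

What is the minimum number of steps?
7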